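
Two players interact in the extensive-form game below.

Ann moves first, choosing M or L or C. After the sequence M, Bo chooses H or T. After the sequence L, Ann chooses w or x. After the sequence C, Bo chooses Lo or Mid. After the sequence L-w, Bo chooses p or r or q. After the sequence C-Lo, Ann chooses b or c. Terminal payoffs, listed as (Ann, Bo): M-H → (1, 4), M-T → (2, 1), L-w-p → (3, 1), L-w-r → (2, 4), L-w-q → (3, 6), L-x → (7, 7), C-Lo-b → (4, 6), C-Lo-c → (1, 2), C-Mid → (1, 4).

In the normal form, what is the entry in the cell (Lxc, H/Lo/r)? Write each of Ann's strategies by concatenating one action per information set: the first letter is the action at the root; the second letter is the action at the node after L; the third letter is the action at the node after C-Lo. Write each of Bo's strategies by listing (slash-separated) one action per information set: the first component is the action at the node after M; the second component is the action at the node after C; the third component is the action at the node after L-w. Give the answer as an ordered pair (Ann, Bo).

Trace the play path from the root:
  Ann plays L
  Ann plays x at [L]
→ terminal payoff (7, 7).
(Ann's choice at the node after C-Lo is never reached on this path, so it doesn't affect the outcome.)

(7, 7)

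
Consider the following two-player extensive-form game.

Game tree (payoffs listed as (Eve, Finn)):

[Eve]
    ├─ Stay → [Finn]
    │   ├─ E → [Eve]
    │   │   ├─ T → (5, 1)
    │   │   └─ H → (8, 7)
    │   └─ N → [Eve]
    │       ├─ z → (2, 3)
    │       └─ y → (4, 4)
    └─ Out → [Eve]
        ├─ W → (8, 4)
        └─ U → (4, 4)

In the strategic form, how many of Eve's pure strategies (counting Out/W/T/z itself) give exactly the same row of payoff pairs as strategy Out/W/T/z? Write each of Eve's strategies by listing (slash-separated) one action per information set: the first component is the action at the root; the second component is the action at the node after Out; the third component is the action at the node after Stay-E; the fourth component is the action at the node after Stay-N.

Row for Out/W/T/z (columns E, N): (8,4) (8,4).
Under Out/W/T/z, Eve's choice at the node after Stay-E and at the node after Stay-N can never be reached regardless of what Finn does, so varying those choices leaves every outcome unchanged.
Holding the reachable choices fixed and varying the unreachable ones freely already gives 2 × 2 = 4 equivalent strategies.
No other strategy reproduces this row, so those 4 are the full class: Out/W/T/z, Out/W/T/y, Out/W/H/z, Out/W/H/y.

4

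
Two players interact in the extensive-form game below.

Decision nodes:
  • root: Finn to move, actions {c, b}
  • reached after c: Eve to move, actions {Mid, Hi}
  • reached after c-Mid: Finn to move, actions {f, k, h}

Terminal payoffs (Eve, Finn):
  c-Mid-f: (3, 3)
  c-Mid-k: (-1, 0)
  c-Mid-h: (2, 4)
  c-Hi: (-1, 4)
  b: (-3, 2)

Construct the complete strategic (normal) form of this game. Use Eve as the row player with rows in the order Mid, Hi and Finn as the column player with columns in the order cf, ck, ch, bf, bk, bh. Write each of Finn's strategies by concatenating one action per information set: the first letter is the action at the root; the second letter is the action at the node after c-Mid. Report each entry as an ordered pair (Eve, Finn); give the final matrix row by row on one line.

           cf       ck       ch       bf       bk       bh
 Mid    (3,3)   (-1,0)    (2,4)   (-3,2)   (-3,2)   (-3,2)
  Hi   (-1,4)   (-1,4)   (-1,4)   (-3,2)   (-3,2)   (-3,2)

Mid: (3,3) (-1,0) (2,4) (-3,2) (-3,2) (-3,2) | Hi: (-1,4) (-1,4) (-1,4) (-3,2) (-3,2) (-3,2)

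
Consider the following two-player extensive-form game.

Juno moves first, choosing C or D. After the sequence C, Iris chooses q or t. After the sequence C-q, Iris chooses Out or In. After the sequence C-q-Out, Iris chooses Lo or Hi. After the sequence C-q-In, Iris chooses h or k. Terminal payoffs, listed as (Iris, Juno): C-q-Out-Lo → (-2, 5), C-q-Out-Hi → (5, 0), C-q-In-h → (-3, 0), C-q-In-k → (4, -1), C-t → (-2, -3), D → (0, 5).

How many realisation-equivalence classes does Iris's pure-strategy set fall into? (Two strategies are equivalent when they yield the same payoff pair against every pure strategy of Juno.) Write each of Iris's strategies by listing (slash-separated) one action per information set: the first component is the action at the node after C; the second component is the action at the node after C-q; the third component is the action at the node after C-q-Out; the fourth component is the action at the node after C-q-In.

5

Iris has 16 pure strategies: q/Out/Lo/h, q/Out/Lo/k, q/Out/Hi/h, q/Out/Hi/k, q/In/Lo/h, q/In/Lo/k, q/In/Hi/h, q/In/Hi/k, t/Out/Lo/h, t/Out/Lo/k, t/Out/Hi/h, t/Out/Hi/k, t/In/Lo/h, t/In/Lo/k, t/In/Hi/h, t/In/Hi/k. Columns: C, D.
{q/Out/Lo/h, q/Out/Lo/k} → row (-2,5) (0,5)
{q/Out/Hi/h, q/Out/Hi/k} → row (5,0) (0,5)
{q/In/Lo/h, q/In/Hi/h} → row (-3,0) (0,5)
{q/In/Lo/k, q/In/Hi/k} → row (4,-1) (0,5)
{t/Out/Lo/h, t/Out/Lo/k, t/Out/Hi/h, t/Out/Hi/k, t/In/Lo/h, t/In/Lo/k, t/In/Hi/h, t/In/Hi/k} → row (-2,-3) (0,5)
That's 5 distinct rows out of 16 strategies.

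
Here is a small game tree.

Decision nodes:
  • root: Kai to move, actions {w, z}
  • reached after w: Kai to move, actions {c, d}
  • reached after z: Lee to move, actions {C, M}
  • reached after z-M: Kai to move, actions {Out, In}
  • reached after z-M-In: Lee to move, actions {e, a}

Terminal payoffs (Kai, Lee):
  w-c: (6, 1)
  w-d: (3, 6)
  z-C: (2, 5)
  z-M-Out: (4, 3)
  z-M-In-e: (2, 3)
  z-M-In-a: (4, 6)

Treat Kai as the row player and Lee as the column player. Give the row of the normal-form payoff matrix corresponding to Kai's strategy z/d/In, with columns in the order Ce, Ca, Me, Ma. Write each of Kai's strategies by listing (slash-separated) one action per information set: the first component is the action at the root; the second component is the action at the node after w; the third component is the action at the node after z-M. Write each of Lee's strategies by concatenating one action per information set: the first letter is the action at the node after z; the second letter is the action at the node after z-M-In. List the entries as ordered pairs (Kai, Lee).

vs Ce: Kai plays z → Lee plays C at [z] → (2, 5)
vs Ca: Kai plays z → Lee plays C at [z] → (2, 5)
vs Me: Kai plays z → Lee plays M at [z] → Kai plays In at [z-M] → Lee plays e at [z-M-In] → (2, 3)
vs Ma: Kai plays z → Lee plays M at [z] → Kai plays In at [z-M] → Lee plays a at [z-M-In] → (4, 6)

(2,5) (2,5) (2,3) (4,6)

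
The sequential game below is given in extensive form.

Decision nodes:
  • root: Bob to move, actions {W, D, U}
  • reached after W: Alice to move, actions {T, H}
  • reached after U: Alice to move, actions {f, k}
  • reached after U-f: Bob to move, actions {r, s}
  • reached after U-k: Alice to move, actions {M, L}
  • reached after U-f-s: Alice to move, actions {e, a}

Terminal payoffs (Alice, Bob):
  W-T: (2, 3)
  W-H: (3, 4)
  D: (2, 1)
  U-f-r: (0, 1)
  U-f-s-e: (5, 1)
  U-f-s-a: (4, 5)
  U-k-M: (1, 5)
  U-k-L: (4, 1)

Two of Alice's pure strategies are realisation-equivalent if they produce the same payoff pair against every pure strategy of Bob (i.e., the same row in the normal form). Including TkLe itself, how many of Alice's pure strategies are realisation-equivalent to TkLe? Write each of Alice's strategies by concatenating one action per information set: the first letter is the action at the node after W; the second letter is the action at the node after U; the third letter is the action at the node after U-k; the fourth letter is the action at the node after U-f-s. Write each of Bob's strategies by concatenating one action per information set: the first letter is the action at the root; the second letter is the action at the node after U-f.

2

Row for TkLe (columns Wr, Ws, Dr, Ds, Ur, Us): (2,3) (2,3) (2,1) (2,1) (4,1) (4,1).
Under TkLe, Alice's choice at the node after U-f-s can never be reached regardless of what Bob does, so varying those choices leaves every outcome unchanged.
Holding the reachable choices fixed and varying the unreachable one freely already gives 2 equivalent strategies.
No other strategy reproduces this row, so those 2 are the full class: TkLe, TkLa.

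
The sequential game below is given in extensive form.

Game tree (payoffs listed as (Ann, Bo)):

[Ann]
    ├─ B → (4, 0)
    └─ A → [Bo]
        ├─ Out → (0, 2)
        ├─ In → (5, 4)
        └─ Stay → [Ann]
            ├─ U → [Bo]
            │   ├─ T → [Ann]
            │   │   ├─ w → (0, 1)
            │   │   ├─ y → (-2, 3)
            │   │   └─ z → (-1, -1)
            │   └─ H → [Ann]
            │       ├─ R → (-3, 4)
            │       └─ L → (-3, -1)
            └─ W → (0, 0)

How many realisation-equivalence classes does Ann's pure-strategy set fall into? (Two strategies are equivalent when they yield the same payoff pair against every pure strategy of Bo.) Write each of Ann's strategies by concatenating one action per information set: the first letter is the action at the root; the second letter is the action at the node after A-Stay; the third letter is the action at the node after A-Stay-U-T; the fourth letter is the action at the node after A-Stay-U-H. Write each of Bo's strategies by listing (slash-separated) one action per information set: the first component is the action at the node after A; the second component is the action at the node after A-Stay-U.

8

Ann has 24 pure strategies: BUwR, BUwL, BUyR, BUyL, BUzR, BUzL, BWwR, BWwL, BWyR, BWyL, BWzR, BWzL, AUwR, AUwL, AUyR, AUyL, AUzR, AUzL, AWwR, AWwL, AWyR, AWyL, AWzR, AWzL. Columns: Out/T, Out/H, In/T, In/H, Stay/T, Stay/H.
{BUwR, BUwL, BUyR, BUyL, BUzR, BUzL, BWwR, BWwL, BWyR, BWyL, BWzR, BWzL} → row (4,0) (4,0) (4,0) (4,0) (4,0) (4,0)
{AUwR} → row (0,2) (0,2) (5,4) (5,4) (0,1) (-3,4)
{AUwL} → row (0,2) (0,2) (5,4) (5,4) (0,1) (-3,-1)
{AUyR} → row (0,2) (0,2) (5,4) (5,4) (-2,3) (-3,4)
{AUyL} → row (0,2) (0,2) (5,4) (5,4) (-2,3) (-3,-1)
{AUzR} → row (0,2) (0,2) (5,4) (5,4) (-1,-1) (-3,4)
{AUzL} → row (0,2) (0,2) (5,4) (5,4) (-1,-1) (-3,-1)
{AWwR, AWwL, AWyR, AWyL, AWzR, AWzL} → row (0,2) (0,2) (5,4) (5,4) (0,0) (0,0)
That's 8 distinct rows out of 24 strategies.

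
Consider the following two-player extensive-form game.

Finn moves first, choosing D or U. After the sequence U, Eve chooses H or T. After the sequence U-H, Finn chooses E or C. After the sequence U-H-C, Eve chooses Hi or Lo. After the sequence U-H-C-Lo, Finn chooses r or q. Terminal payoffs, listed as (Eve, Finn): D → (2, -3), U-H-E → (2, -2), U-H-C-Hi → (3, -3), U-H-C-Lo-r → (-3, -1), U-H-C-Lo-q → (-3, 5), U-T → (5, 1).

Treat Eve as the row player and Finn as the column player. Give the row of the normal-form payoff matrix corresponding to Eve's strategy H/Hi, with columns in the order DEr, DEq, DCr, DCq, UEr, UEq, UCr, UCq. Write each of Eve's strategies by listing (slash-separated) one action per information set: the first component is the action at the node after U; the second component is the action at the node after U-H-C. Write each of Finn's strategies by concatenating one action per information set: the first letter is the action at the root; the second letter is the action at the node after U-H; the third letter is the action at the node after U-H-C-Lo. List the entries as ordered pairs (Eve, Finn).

vs DEr: Finn plays D → (2, -3)
vs DEq: Finn plays D → (2, -3)
vs DCr: Finn plays D → (2, -3)
vs DCq: Finn plays D → (2, -3)
vs UEr: Finn plays U → Eve plays H at [U] → Finn plays E at [U-H] → (2, -2)
vs UEq: Finn plays U → Eve plays H at [U] → Finn plays E at [U-H] → (2, -2)
vs UCr: Finn plays U → Eve plays H at [U] → Finn plays C at [U-H] → Eve plays Hi at [U-H-C] → (3, -3)
vs UCq: Finn plays U → Eve plays H at [U] → Finn plays C at [U-H] → Eve plays Hi at [U-H-C] → (3, -3)

(2,-3) (2,-3) (2,-3) (2,-3) (2,-2) (2,-2) (3,-3) (3,-3)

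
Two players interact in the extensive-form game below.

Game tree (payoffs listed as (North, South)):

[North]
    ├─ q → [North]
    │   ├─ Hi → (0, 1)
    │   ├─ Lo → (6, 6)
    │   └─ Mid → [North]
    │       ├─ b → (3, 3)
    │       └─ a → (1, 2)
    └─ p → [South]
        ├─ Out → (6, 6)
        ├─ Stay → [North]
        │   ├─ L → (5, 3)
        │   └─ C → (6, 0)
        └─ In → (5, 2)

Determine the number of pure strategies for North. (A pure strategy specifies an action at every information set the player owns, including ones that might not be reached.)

North owns the root with actions {q, p} — two choices.
North owns the node after q with actions {Hi, Lo, Mid} — three choices.
North owns the node after q-Mid with actions {b, a} — two choices.
North owns the node after p-Stay with actions {L, C} — two choices.
A pure strategy fixes one action at each information set independently, so the count is the product 2 × 3 × 2 × 2 = 24.
(For reference, South has 3 pure strategies, giving a 24×3 normal-form matrix.)

24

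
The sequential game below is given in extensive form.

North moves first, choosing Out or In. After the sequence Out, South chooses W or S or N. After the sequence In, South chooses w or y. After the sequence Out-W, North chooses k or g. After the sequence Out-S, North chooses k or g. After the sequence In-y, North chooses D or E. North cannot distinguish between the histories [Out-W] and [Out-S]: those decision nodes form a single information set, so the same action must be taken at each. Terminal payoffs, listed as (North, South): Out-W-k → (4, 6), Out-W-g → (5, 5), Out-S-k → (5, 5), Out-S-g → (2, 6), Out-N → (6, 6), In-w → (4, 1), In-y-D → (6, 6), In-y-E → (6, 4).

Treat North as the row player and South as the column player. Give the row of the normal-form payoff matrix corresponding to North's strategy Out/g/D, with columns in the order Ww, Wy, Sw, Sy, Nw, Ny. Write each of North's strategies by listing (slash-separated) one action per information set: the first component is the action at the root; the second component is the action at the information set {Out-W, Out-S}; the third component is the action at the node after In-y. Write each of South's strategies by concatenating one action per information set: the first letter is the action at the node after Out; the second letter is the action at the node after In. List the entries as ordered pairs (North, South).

vs Ww: North plays Out → South plays W at [Out] → North plays g at [Out-W] → (5, 5)
vs Wy: North plays Out → South plays W at [Out] → North plays g at [Out-W] → (5, 5)
vs Sw: North plays Out → South plays S at [Out] → North plays g at [Out-S] → (2, 6)
vs Sy: North plays Out → South plays S at [Out] → North plays g at [Out-S] → (2, 6)
vs Nw: North plays Out → South plays N at [Out] → (6, 6)
vs Ny: North plays Out → South plays N at [Out] → (6, 6)

(5,5) (5,5) (2,6) (2,6) (6,6) (6,6)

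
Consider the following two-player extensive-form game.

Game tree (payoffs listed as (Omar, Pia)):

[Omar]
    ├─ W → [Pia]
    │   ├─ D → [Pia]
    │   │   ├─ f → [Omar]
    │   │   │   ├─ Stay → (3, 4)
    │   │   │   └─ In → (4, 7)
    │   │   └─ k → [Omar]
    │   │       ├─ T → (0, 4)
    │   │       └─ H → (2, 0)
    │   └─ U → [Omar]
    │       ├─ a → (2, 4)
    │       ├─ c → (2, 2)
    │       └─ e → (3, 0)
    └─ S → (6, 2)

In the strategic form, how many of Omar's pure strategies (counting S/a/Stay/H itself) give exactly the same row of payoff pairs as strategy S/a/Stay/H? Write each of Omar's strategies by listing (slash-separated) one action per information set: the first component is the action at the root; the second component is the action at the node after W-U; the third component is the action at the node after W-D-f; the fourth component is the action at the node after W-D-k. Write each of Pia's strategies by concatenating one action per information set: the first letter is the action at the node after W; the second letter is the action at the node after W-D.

Row for S/a/Stay/H (columns Df, Dk, Uf, Uk): (6,2) (6,2) (6,2) (6,2).
Under S/a/Stay/H, Omar's choice at the node after W-U and at the node after W-D-f and at the node after W-D-k can never be reached regardless of what Pia does, so varying those choices leaves every outcome unchanged.
Holding the reachable choices fixed and varying the unreachable ones freely already gives 3 × 2 × 2 = 12 equivalent strategies.
No other strategy reproduces this row, so those 12 are the full class: S/a/Stay/T, S/a/Stay/H, S/a/In/T, S/a/In/H, S/c/Stay/T, S/c/Stay/H, S/c/In/T, S/c/In/H, S/e/Stay/T, S/e/Stay/H, S/e/In/T, S/e/In/H.

12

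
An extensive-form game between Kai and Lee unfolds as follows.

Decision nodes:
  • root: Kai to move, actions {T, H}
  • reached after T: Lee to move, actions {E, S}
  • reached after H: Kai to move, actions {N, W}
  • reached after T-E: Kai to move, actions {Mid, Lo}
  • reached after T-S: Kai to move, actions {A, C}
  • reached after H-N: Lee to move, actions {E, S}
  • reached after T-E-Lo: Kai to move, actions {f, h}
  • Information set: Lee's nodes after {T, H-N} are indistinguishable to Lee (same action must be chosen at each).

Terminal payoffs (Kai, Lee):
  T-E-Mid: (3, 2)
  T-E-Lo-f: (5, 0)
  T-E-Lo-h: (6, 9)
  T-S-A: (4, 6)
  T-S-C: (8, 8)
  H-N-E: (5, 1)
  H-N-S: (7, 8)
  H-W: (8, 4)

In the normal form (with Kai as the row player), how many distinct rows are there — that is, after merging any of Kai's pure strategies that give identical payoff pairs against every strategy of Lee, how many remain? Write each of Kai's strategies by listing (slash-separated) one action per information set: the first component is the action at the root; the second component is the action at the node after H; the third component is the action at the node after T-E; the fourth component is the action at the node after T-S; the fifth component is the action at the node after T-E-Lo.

Kai has 32 pure strategies: T/N/Mid/A/f, T/N/Mid/A/h, T/N/Mid/C/f, T/N/Mid/C/h, T/N/Lo/A/f, T/N/Lo/A/h, T/N/Lo/C/f, T/N/Lo/C/h, T/W/Mid/A/f, T/W/Mid/A/h, T/W/Mid/C/f, T/W/Mid/C/h, T/W/Lo/A/f, T/W/Lo/A/h, T/W/Lo/C/f, T/W/Lo/C/h, H/N/Mid/A/f, H/N/Mid/A/h, H/N/Mid/C/f, H/N/Mid/C/h, H/N/Lo/A/f, H/N/Lo/A/h, H/N/Lo/C/f, H/N/Lo/C/h, H/W/Mid/A/f, H/W/Mid/A/h, H/W/Mid/C/f, H/W/Mid/C/h, H/W/Lo/A/f, H/W/Lo/A/h, H/W/Lo/C/f, H/W/Lo/C/h. Columns: E, S.
{T/N/Mid/A/f, T/N/Mid/A/h, T/W/Mid/A/f, T/W/Mid/A/h} → row (3,2) (4,6)
{T/N/Mid/C/f, T/N/Mid/C/h, T/W/Mid/C/f, T/W/Mid/C/h} → row (3,2) (8,8)
{T/N/Lo/A/f, T/W/Lo/A/f} → row (5,0) (4,6)
{T/N/Lo/A/h, T/W/Lo/A/h} → row (6,9) (4,6)
{T/N/Lo/C/f, T/W/Lo/C/f} → row (5,0) (8,8)
{T/N/Lo/C/h, T/W/Lo/C/h} → row (6,9) (8,8)
{H/N/Mid/A/f, H/N/Mid/A/h, H/N/Mid/C/f, H/N/Mid/C/h, H/N/Lo/A/f, H/N/Lo/A/h, H/N/Lo/C/f, H/N/Lo/C/h} → row (5,1) (7,8)
{H/W/Mid/A/f, H/W/Mid/A/h, H/W/Mid/C/f, H/W/Mid/C/h, H/W/Lo/A/f, H/W/Lo/A/h, H/W/Lo/C/f, H/W/Lo/C/h} → row (8,4) (8,4)
That's 8 distinct rows out of 32 strategies.

8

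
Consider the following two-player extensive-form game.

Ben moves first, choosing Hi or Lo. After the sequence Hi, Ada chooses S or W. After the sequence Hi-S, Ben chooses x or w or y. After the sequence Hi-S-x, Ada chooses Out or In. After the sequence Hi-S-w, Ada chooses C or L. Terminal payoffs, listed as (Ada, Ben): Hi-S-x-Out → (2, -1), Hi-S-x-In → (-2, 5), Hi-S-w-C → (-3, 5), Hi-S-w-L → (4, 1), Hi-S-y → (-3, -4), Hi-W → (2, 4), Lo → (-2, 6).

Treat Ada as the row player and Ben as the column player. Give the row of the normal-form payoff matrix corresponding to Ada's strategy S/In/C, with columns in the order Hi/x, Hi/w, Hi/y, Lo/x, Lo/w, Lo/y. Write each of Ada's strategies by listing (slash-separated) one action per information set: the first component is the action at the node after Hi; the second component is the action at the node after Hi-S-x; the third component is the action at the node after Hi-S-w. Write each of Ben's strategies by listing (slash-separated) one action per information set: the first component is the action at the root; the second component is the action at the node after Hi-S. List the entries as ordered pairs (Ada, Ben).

vs Hi/x: Ben plays Hi → Ada plays S at [Hi] → Ben plays x at [Hi-S] → Ada plays In at [Hi-S-x] → (-2, 5)
vs Hi/w: Ben plays Hi → Ada plays S at [Hi] → Ben plays w at [Hi-S] → Ada plays C at [Hi-S-w] → (-3, 5)
vs Hi/y: Ben plays Hi → Ada plays S at [Hi] → Ben plays y at [Hi-S] → (-3, -4)
vs Lo/x: Ben plays Lo → (-2, 6)
vs Lo/w: Ben plays Lo → (-2, 6)
vs Lo/y: Ben plays Lo → (-2, 6)

(-2,5) (-3,5) (-3,-4) (-2,6) (-2,6) (-2,6)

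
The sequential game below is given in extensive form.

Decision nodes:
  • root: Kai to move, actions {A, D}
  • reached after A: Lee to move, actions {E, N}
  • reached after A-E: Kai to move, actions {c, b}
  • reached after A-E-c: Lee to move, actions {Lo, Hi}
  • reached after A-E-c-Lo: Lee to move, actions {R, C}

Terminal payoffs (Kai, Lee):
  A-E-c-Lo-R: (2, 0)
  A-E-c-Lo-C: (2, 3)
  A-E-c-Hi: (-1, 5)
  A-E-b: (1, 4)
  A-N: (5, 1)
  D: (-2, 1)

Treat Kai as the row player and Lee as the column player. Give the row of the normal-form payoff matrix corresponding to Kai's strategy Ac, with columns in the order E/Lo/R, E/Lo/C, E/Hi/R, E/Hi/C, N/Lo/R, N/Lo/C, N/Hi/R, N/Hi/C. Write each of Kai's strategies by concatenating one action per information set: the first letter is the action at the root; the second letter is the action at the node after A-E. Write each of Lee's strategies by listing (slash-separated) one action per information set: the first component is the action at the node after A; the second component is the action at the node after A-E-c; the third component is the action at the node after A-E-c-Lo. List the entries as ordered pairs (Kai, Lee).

vs E/Lo/R: Kai plays A → Lee plays E at [A] → Kai plays c at [A-E] → Lee plays Lo at [A-E-c] → Lee plays R at [A-E-c-Lo] → (2, 0)
vs E/Lo/C: Kai plays A → Lee plays E at [A] → Kai plays c at [A-E] → Lee plays Lo at [A-E-c] → Lee plays C at [A-E-c-Lo] → (2, 3)
vs E/Hi/R: Kai plays A → Lee plays E at [A] → Kai plays c at [A-E] → Lee plays Hi at [A-E-c] → (-1, 5)
vs E/Hi/C: Kai plays A → Lee plays E at [A] → Kai plays c at [A-E] → Lee plays Hi at [A-E-c] → (-1, 5)
vs N/Lo/R: Kai plays A → Lee plays N at [A] → (5, 1)
vs N/Lo/C: Kai plays A → Lee plays N at [A] → (5, 1)
vs N/Hi/R: Kai plays A → Lee plays N at [A] → (5, 1)
vs N/Hi/C: Kai plays A → Lee plays N at [A] → (5, 1)

(2,0) (2,3) (-1,5) (-1,5) (5,1) (5,1) (5,1) (5,1)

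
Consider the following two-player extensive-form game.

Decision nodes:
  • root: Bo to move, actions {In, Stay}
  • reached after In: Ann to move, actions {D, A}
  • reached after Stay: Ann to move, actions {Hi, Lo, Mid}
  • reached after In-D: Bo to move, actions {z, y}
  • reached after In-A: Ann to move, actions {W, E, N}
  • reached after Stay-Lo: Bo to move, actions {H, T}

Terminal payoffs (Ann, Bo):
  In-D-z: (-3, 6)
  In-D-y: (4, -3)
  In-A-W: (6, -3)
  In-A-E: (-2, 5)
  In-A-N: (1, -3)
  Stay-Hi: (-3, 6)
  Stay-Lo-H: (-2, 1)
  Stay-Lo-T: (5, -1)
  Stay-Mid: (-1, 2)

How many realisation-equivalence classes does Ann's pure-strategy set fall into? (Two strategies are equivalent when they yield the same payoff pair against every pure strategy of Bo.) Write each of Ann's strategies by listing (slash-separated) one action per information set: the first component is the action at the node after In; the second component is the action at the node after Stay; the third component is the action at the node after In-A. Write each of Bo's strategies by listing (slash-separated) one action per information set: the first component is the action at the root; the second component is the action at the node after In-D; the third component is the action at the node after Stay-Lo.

12

Ann has 18 pure strategies: D/Hi/W, D/Hi/E, D/Hi/N, D/Lo/W, D/Lo/E, D/Lo/N, D/Mid/W, D/Mid/E, D/Mid/N, A/Hi/W, A/Hi/E, A/Hi/N, A/Lo/W, A/Lo/E, A/Lo/N, A/Mid/W, A/Mid/E, A/Mid/N. Columns: In/z/H, In/z/T, In/y/H, In/y/T, Stay/z/H, Stay/z/T, Stay/y/H, Stay/y/T.
{D/Hi/W, D/Hi/E, D/Hi/N} → row (-3,6) (-3,6) (4,-3) (4,-3) (-3,6) (-3,6) (-3,6) (-3,6)
{D/Lo/W, D/Lo/E, D/Lo/N} → row (-3,6) (-3,6) (4,-3) (4,-3) (-2,1) (5,-1) (-2,1) (5,-1)
{D/Mid/W, D/Mid/E, D/Mid/N} → row (-3,6) (-3,6) (4,-3) (4,-3) (-1,2) (-1,2) (-1,2) (-1,2)
{A/Hi/W} → row (6,-3) (6,-3) (6,-3) (6,-3) (-3,6) (-3,6) (-3,6) (-3,6)
{A/Hi/E} → row (-2,5) (-2,5) (-2,5) (-2,5) (-3,6) (-3,6) (-3,6) (-3,6)
{A/Hi/N} → row (1,-3) (1,-3) (1,-3) (1,-3) (-3,6) (-3,6) (-3,6) (-3,6)
{A/Lo/W} → row (6,-3) (6,-3) (6,-3) (6,-3) (-2,1) (5,-1) (-2,1) (5,-1)
{A/Lo/E} → row (-2,5) (-2,5) (-2,5) (-2,5) (-2,1) (5,-1) (-2,1) (5,-1)
{A/Lo/N} → row (1,-3) (1,-3) (1,-3) (1,-3) (-2,1) (5,-1) (-2,1) (5,-1)
{A/Mid/W} → row (6,-3) (6,-3) (6,-3) (6,-3) (-1,2) (-1,2) (-1,2) (-1,2)
{A/Mid/E} → row (-2,5) (-2,5) (-2,5) (-2,5) (-1,2) (-1,2) (-1,2) (-1,2)
{A/Mid/N} → row (1,-3) (1,-3) (1,-3) (1,-3) (-1,2) (-1,2) (-1,2) (-1,2)
That's 12 distinct rows out of 18 strategies.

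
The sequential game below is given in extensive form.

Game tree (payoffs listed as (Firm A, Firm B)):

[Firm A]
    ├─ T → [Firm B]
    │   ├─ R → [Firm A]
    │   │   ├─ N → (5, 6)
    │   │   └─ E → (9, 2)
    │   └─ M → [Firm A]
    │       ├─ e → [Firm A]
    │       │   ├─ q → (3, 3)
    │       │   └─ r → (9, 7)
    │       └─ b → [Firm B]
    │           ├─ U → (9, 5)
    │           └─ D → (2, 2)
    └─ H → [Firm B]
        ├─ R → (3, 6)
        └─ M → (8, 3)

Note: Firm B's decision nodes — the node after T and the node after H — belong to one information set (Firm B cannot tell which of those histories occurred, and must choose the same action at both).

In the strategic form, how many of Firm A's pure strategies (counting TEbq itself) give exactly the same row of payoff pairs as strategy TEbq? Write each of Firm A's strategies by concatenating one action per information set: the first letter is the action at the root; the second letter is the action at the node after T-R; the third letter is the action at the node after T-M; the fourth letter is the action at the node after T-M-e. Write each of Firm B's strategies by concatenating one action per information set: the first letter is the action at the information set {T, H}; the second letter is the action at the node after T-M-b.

2

Row for TEbq (columns RU, RD, MU, MD): (9,2) (9,2) (9,5) (2,2).
Under TEbq, Firm A's choice at the node after T-M-e can never be reached regardless of what Firm B does, so varying those choices leaves every outcome unchanged.
Holding the reachable choices fixed and varying the unreachable one freely already gives 2 equivalent strategies.
No other strategy reproduces this row, so those 2 are the full class: TEbq, TEbr.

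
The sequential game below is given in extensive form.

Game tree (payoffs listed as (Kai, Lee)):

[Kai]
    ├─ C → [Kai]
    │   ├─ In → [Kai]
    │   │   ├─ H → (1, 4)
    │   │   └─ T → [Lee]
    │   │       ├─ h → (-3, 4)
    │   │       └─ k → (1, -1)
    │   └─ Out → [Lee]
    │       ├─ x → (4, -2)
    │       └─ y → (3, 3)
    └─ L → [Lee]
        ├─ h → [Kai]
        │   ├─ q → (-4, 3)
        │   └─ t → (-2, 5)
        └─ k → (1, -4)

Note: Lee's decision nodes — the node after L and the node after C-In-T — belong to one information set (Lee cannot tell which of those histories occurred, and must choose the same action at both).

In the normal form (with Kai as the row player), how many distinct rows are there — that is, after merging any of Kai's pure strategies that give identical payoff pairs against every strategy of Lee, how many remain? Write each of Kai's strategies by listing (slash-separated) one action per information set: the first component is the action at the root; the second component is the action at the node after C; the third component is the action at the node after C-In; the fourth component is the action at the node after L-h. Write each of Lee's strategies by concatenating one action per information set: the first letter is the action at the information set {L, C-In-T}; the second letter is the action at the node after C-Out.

Kai has 16 pure strategies: C/In/H/q, C/In/H/t, C/In/T/q, C/In/T/t, C/Out/H/q, C/Out/H/t, C/Out/T/q, C/Out/T/t, L/In/H/q, L/In/H/t, L/In/T/q, L/In/T/t, L/Out/H/q, L/Out/H/t, L/Out/T/q, L/Out/T/t. Columns: hx, hy, kx, ky.
{C/In/H/q, C/In/H/t} → row (1,4) (1,4) (1,4) (1,4)
{C/In/T/q, C/In/T/t} → row (-3,4) (-3,4) (1,-1) (1,-1)
{C/Out/H/q, C/Out/H/t, C/Out/T/q, C/Out/T/t} → row (4,-2) (3,3) (4,-2) (3,3)
{L/In/H/q, L/In/T/q, L/Out/H/q, L/Out/T/q} → row (-4,3) (-4,3) (1,-4) (1,-4)
{L/In/H/t, L/In/T/t, L/Out/H/t, L/Out/T/t} → row (-2,5) (-2,5) (1,-4) (1,-4)
That's 5 distinct rows out of 16 strategies.

5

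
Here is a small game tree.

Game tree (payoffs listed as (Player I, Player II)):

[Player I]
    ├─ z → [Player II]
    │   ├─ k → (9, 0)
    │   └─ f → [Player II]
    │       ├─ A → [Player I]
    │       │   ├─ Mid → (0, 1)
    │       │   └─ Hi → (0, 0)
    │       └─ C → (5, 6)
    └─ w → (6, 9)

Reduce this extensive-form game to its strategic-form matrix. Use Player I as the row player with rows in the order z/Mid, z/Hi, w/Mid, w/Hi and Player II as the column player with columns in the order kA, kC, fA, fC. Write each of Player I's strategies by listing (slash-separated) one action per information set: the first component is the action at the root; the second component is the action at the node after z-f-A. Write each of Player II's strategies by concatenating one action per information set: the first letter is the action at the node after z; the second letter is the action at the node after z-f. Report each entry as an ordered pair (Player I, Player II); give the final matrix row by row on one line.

z/Mid: (9,0) (9,0) (0,1) (5,6) | z/Hi: (9,0) (9,0) (0,0) (5,6) | w/Mid: (6,9) (6,9) (6,9) (6,9) | w/Hi: (6,9) (6,9) (6,9) (6,9)

Row z/Mid: kA→(9,0), kC→(9,0), fA→(0,1), fC→(5,6)
Row z/Hi: kA→(9,0), kC→(9,0), fA→(0,0), fC→(5,6)
Row w/Mid: kA→(6,9), kC→(6,9), fA→(6,9), fC→(6,9)
Row w/Hi: kA→(6,9), kC→(6,9), fA→(6,9), fC→(6,9)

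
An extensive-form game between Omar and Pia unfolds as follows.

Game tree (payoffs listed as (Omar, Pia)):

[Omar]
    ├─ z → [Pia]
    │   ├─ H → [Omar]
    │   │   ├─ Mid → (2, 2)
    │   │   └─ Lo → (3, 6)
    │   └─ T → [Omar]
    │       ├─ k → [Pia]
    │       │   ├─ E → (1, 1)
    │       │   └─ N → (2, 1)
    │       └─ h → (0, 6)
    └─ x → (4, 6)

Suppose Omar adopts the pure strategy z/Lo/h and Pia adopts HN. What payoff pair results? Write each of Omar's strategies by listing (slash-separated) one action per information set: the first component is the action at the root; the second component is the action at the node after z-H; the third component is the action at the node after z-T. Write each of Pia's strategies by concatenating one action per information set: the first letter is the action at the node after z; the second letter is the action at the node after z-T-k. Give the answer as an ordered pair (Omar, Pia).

Trace the play path from the root:
  Omar plays z
  Pia plays H at [z]
  Omar plays Lo at [z-H]
→ terminal payoff (3, 6).
(Omar's choice at the node after z-T is never reached on this path, so it doesn't affect the outcome.)

(3, 6)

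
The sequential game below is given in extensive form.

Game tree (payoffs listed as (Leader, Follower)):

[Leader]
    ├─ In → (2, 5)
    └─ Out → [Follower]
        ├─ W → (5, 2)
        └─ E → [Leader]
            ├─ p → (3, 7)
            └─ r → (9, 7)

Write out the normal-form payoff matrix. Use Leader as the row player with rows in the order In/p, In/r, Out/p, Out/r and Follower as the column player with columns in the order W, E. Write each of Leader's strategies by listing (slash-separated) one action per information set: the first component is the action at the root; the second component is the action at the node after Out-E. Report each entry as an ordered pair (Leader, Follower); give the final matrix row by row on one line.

In/p: (2,5) (2,5) | In/r: (2,5) (2,5) | Out/p: (5,2) (3,7) | Out/r: (5,2) (9,7)

Row In/p: W→(2,5), E→(2,5)
Row In/r: W→(2,5), E→(2,5)
Row Out/p: W→(5,2), E→(3,7)
Row Out/r: W→(5,2), E→(9,7)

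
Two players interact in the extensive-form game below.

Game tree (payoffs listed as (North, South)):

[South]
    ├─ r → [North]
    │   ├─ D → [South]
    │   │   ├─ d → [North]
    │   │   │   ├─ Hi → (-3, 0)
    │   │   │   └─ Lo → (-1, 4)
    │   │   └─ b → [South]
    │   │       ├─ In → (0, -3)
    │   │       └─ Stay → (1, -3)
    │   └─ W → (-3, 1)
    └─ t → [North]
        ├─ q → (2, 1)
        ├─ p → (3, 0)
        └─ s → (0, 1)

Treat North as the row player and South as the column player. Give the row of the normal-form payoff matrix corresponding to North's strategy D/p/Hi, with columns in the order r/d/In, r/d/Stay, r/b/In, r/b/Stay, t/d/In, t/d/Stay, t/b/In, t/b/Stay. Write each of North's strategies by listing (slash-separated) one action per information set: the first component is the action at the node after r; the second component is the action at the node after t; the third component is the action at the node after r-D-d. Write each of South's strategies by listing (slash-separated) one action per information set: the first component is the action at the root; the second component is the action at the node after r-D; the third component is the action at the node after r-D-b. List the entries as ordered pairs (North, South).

vs r/d/In: South plays r → North plays D at [r] → South plays d at [r-D] → North plays Hi at [r-D-d] → (-3, 0)
vs r/d/Stay: South plays r → North plays D at [r] → South plays d at [r-D] → North plays Hi at [r-D-d] → (-3, 0)
vs r/b/In: South plays r → North plays D at [r] → South plays b at [r-D] → South plays In at [r-D-b] → (0, -3)
vs r/b/Stay: South plays r → North plays D at [r] → South plays b at [r-D] → South plays Stay at [r-D-b] → (1, -3)
vs t/d/In: South plays t → North plays p at [t] → (3, 0)
vs t/d/Stay: South plays t → North plays p at [t] → (3, 0)
vs t/b/In: South plays t → North plays p at [t] → (3, 0)
vs t/b/Stay: South plays t → North plays p at [t] → (3, 0)

(-3,0) (-3,0) (0,-3) (1,-3) (3,0) (3,0) (3,0) (3,0)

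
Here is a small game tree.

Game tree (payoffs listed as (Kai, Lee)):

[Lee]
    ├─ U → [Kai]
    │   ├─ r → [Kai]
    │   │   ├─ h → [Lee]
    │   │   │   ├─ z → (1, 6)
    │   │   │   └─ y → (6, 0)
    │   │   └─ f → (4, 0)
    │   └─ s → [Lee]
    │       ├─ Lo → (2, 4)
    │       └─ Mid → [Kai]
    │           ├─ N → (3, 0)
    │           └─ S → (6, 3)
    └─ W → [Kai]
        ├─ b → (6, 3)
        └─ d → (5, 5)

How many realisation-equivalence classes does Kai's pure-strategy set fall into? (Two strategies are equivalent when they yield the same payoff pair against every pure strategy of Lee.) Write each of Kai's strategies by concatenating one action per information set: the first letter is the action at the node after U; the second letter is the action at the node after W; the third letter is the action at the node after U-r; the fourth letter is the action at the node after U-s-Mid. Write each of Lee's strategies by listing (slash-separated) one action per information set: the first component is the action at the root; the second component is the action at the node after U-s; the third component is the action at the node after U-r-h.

8

Kai has 16 pure strategies: rbhN, rbhS, rbfN, rbfS, rdhN, rdhS, rdfN, rdfS, sbhN, sbhS, sbfN, sbfS, sdhN, sdhS, sdfN, sdfS. Columns: U/Lo/z, U/Lo/y, U/Mid/z, U/Mid/y, W/Lo/z, W/Lo/y, W/Mid/z, W/Mid/y.
{rbhN, rbhS} → row (1,6) (6,0) (1,6) (6,0) (6,3) (6,3) (6,3) (6,3)
{rbfN, rbfS} → row (4,0) (4,0) (4,0) (4,0) (6,3) (6,3) (6,3) (6,3)
{rdhN, rdhS} → row (1,6) (6,0) (1,6) (6,0) (5,5) (5,5) (5,5) (5,5)
{rdfN, rdfS} → row (4,0) (4,0) (4,0) (4,0) (5,5) (5,5) (5,5) (5,5)
{sbhN, sbfN} → row (2,4) (2,4) (3,0) (3,0) (6,3) (6,3) (6,3) (6,3)
{sbhS, sbfS} → row (2,4) (2,4) (6,3) (6,3) (6,3) (6,3) (6,3) (6,3)
{sdhN, sdfN} → row (2,4) (2,4) (3,0) (3,0) (5,5) (5,5) (5,5) (5,5)
{sdhS, sdfS} → row (2,4) (2,4) (6,3) (6,3) (5,5) (5,5) (5,5) (5,5)
That's 8 distinct rows out of 16 strategies.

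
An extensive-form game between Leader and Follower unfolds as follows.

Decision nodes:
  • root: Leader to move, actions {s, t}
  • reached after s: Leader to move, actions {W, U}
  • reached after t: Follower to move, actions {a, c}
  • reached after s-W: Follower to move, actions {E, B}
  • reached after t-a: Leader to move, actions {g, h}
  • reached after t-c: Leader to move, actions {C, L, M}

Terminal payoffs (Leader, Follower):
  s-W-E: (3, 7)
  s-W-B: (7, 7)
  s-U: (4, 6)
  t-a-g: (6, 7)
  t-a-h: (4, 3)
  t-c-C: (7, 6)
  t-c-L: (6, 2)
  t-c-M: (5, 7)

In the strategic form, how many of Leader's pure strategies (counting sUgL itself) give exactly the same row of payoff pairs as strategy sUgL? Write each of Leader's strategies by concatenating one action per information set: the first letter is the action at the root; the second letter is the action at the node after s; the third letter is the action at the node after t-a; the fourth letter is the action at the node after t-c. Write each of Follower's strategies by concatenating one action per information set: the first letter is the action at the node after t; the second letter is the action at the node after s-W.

Row for sUgL (columns aE, aB, cE, cB): (4,6) (4,6) (4,6) (4,6).
Under sUgL, Leader's choice at the node after t-a and at the node after t-c can never be reached regardless of what Follower does, so varying those choices leaves every outcome unchanged.
Holding the reachable choices fixed and varying the unreachable ones freely already gives 2 × 3 = 6 equivalent strategies.
No other strategy reproduces this row, so those 6 are the full class: sUgC, sUgL, sUgM, sUhC, sUhL, sUhM.

6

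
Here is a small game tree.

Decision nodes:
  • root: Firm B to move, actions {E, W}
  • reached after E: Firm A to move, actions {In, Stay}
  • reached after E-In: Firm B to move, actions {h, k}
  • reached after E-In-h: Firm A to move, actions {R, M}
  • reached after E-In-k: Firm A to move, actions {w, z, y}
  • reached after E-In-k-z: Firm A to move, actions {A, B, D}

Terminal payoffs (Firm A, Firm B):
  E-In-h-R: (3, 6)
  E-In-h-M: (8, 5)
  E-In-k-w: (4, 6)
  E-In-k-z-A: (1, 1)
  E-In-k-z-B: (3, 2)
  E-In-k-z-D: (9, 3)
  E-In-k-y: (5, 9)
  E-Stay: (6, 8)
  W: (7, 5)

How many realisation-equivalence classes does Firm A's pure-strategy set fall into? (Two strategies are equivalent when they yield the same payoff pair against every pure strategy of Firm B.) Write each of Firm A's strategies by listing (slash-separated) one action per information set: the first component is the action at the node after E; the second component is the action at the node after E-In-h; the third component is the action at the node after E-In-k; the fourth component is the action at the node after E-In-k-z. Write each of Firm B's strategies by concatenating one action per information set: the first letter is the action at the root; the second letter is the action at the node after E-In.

Firm A has 36 pure strategies: In/R/w/A, In/R/w/B, In/R/w/D, In/R/z/A, In/R/z/B, In/R/z/D, In/R/y/A, In/R/y/B, In/R/y/D, In/M/w/A, In/M/w/B, In/M/w/D, In/M/z/A, In/M/z/B, In/M/z/D, In/M/y/A, In/M/y/B, In/M/y/D, Stay/R/w/A, Stay/R/w/B, Stay/R/w/D, Stay/R/z/A, Stay/R/z/B, Stay/R/z/D, Stay/R/y/A, Stay/R/y/B, Stay/R/y/D, Stay/M/w/A, Stay/M/w/B, Stay/M/w/D, Stay/M/z/A, Stay/M/z/B, Stay/M/z/D, Stay/M/y/A, Stay/M/y/B, Stay/M/y/D. Columns: Eh, Ek, Wh, Wk.
{In/R/w/A, In/R/w/B, In/R/w/D} → row (3,6) (4,6) (7,5) (7,5)
{In/R/z/A} → row (3,6) (1,1) (7,5) (7,5)
{In/R/z/B} → row (3,6) (3,2) (7,5) (7,5)
{In/R/z/D} → row (3,6) (9,3) (7,5) (7,5)
{In/R/y/A, In/R/y/B, In/R/y/D} → row (3,6) (5,9) (7,5) (7,5)
{In/M/w/A, In/M/w/B, In/M/w/D} → row (8,5) (4,6) (7,5) (7,5)
{In/M/z/A} → row (8,5) (1,1) (7,5) (7,5)
{In/M/z/B} → row (8,5) (3,2) (7,5) (7,5)
{In/M/z/D} → row (8,5) (9,3) (7,5) (7,5)
{In/M/y/A, In/M/y/B, In/M/y/D} → row (8,5) (5,9) (7,5) (7,5)
{Stay/R/w/A, Stay/R/w/B, Stay/R/w/D, Stay/R/z/A, Stay/R/z/B, Stay/R/z/D, Stay/R/y/A, Stay/R/y/B, Stay/R/y/D, Stay/M/w/A, Stay/M/w/B, Stay/M/w/D, Stay/M/z/A, Stay/M/z/B, Stay/M/z/D, Stay/M/y/A, Stay/M/y/B, Stay/M/y/D} → row (6,8) (6,8) (7,5) (7,5)
That's 11 distinct rows out of 36 strategies.

11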